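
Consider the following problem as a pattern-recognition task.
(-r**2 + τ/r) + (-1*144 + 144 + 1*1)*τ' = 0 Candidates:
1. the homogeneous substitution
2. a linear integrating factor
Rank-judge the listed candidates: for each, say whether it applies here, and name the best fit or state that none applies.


Verdict: a linear integrating factor — linear in the unknown with genuine forcing: multiply through by the exponential of the integrated coefficient and the left side closes into one derivative.
- the homogeneous substitution: the slope is not a function of the ratio of the variables alone.
- a linear integrating factor: applicable, and directly so.


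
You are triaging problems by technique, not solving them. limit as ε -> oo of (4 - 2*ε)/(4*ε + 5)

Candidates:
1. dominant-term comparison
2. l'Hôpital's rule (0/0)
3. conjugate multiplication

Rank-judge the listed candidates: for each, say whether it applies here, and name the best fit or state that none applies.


Technique: dominant-term comparison — divide by the highest power of ε present: lower-order terms vanish and the dominant ratio remains.
- dominant-term comparison: yes, a natural case for it.
- l'Hôpital's rule (0/0): no 0/0 form appears: written as one quotient, top and bottom both grow without bound, and the ratio is decided by their leading terms.
- conjugate multiplication: no difference of divergent radicals appears, so rationalizing has nothing to cancel.


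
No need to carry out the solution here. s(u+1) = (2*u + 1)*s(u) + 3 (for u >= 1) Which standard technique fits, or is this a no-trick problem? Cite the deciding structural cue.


Technique: a summation factor — rescale the sequence by the product of the weights 2*u + 1 so far — the recurrence collapses to a plain running sum.


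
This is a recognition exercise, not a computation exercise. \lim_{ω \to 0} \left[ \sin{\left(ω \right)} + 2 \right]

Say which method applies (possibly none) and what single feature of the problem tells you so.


Technique: no special technique — no zero denominators, no indeterminate clash at 0 — substitute and read off the value.


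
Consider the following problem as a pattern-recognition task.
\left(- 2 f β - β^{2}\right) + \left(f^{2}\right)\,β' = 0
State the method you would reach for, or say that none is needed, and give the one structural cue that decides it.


Method: the homogeneous substitution — the slope's numerator and denominator have matching total degree, so it depends only on β/f and the ratio substitution collapses it. A Bernoulli substitution is a fair alternative on this equation directly; the homogeneous reading takes it as given.


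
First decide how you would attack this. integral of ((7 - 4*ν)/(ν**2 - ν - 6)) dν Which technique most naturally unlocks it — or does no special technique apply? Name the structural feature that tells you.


Best approach: partial fractions — the bottom, ν**2 - ν - 6, comes apart into simple factors, and a proper rational function over split factors decomposes.


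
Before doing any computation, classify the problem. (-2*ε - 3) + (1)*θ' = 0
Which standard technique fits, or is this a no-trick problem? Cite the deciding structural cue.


Method: no special technique — the slope is a function of ε alone, so integrate both sides directly.


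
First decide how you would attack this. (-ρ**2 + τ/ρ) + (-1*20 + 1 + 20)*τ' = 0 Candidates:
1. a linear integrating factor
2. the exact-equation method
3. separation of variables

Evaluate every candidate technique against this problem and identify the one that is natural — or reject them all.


Technique: a linear integrating factor — linear in the unknown with genuine forcing: multiply through by the exponential of the integrated coefficient and the left side closes into one derivative.
- a linear integrating factor — applies; the problem has the shape this method handles.
- the exact-equation method: the cross partial derivatives disagree, so no single potential exists.
- separation of variables: the two dependences do not factor apart.


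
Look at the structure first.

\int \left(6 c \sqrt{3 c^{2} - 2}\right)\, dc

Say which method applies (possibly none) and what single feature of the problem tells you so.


Technique: u-substitution — differentiating the inner expression 3 c^{2} - 2 produces the factor 6 c up to a constant multiple, so substituting u = 3 c^{2} - 2 reduces everything to a one-variable integral in u.


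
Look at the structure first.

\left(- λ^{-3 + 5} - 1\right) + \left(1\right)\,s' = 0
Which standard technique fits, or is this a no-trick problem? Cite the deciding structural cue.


Diagnosis: no special technique — solved for the derivative, no s appears — this is antidifferentiation in λ wearing ODE clothing.


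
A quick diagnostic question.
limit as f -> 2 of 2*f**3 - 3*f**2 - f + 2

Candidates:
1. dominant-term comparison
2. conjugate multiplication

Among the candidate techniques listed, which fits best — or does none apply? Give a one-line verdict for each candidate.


Method: no special technique — no denominator vanishes and nothing blows up at 2: direct substitution is the whole computation.
- dominant-term comparison: no dominant-degree comparison decides it.
- conjugate multiplication: multiplying by a conjugate would not remove any indeterminacy here.


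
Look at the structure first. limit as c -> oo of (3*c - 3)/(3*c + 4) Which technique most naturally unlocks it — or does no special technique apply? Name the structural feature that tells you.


Verdict: dominant-term comparison — as c grows, only the highest-degree terms matter — compare leading terms and read the limit off. Differentiating the expression as a single quotient would eventually settle it as well; matching dominant growth settles it immediately.


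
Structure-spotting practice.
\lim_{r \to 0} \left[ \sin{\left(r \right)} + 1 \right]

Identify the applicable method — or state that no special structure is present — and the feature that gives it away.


Best approach: no special technique — no vanishing denominator and no indeterminate clash at the point — evaluation is immediate.


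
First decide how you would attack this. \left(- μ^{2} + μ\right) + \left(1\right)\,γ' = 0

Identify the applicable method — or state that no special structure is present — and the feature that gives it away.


Method: no special technique — the slope is a function of μ alone, so integrate both sides directly.


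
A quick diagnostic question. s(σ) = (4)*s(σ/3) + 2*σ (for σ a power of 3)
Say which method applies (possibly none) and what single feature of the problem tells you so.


Technique: the master substitution — the argument contracts 3-fold per step: reindex σ exponentially and solve the linear recurrence in the new index.


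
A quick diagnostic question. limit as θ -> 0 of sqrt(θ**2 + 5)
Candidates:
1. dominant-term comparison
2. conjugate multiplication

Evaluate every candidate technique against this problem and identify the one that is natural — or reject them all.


Best approach: no special technique — the function is continuous at 0; evaluation is itself the limit, no machinery required.
- dominant-term comparison: no ranking of term growth rates resolves the limit here.
- conjugate multiplication — the conjugate move applies to radical differences, which this is not.


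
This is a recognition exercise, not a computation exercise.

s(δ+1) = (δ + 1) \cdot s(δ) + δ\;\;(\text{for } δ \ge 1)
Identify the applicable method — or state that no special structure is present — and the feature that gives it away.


Technique: a summation factor — first-order linear but the coefficient δ + 1 moves with the index — divide by the cumulative product and telescope.


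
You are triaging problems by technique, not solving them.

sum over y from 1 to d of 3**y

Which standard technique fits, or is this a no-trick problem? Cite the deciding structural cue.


Diagnosis: the geometric series formula — each summand is the previous one scaled by 3; that constant multiplier is itself the geometric structure.


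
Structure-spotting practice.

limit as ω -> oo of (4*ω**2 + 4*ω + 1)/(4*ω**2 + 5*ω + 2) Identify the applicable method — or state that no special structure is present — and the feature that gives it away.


Technique: dominant-term comparison — divide through by the highest power of ω; every lower-order term dies and the dominant terms decide the limit. Viewed as a single quotient this is an ∞/∞ form — an at-infinity application of l'Hôpital's rule would also resolve it; comparing leading growth reads the answer without differentiating.


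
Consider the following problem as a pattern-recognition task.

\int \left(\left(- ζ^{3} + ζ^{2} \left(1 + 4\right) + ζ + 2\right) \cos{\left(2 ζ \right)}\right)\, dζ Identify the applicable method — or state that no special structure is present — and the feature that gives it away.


Technique: integration by parts — differentiate (- ζ^{3} + ζ^{2} \left(1 + 4\right) + ζ + 2), integrate \cos{\left(2 ζ \right)}: each pass lowers the polynomial degree, so parts terminates.


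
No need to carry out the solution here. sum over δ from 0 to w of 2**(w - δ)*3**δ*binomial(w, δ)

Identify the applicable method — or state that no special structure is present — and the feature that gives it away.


Verdict: the binomial theorem — binomial(w, δ) weighting matched powers of 3 and 2 is the expanded form of (3 + 2)^w — fold it back up.


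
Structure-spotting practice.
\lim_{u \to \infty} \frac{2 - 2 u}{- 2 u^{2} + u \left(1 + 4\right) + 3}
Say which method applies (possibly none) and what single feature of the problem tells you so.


Best approach: dominant-term comparison — divide through by the highest power of u; every lower-order term dies and the dominant terms decide the limit. As a single quotient, the ∞/∞ shape would yield to repeated differentiation as well — the growth comparison gets there in one look.


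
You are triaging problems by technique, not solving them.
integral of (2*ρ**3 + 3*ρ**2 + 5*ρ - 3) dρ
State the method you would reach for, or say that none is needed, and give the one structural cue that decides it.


Method: no special technique — the integrand is a sum of constant multiples of powers of ρ — integrate term by term.


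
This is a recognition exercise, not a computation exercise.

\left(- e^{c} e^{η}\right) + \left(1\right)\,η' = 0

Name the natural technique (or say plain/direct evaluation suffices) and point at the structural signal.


Verdict: separation of variables — solved for the derivative, the right side splits multiplicatively into a function of each variable alone — divide and integrate each side.


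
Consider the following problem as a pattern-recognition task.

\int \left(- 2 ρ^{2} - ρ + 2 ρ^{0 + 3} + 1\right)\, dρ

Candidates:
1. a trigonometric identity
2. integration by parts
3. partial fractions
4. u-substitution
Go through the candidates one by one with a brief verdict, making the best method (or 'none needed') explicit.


Verdict: no special technique — scan for structure and find none: constant multiples of powers of ρ, integrate directly.
- a trigonometric identity: with no trigonometric functions present, identity rewriting has no target.
- integration by parts: splitting off a factor buys nothing — the integrand integrates directly without parts.
- partial fractions — there is no rational-function structure to decompose.
- u-substitution: any workable substitution here is cosmetic — the integrand is already in directly integrable form.


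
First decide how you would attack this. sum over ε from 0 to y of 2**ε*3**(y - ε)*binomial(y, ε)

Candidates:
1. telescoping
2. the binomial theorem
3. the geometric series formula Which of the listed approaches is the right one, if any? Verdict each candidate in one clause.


Method: the binomial theorem — the binomial coefficients weight matched powers of 2 and 3, which is exactly the expansion of a binomial power.
- telescoping: as presented, consecutive terms share no shifted copy to cancel against — no rewrite is on display to change that.
- the binomial theorem: a fit — the right tool for this form.
- the geometric series formula — the term-to-term ratio drifts with the index — the one thing the geometric formula cannot absorb.


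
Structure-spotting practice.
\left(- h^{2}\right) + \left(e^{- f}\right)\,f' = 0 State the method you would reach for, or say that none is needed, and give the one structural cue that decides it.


Method: separation of variables — separating collects all f-dependence with the derivative and leaves all h-dependence opposite: variables separate. The equation is exact as it stands too — a potential function exists — though separation reads the split structure directly.


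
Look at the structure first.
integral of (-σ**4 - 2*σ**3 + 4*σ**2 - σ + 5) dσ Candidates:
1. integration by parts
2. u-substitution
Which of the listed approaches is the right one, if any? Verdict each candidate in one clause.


Best approach: no special technique — scan for structure and find none: constant multiples of powers of σ, integrate directly.
- integration by parts — parts would only shuffle a directly integrable integrand.
- u-substitution — any workable substitution here is cosmetic — the integrand is already in directly integrable form.


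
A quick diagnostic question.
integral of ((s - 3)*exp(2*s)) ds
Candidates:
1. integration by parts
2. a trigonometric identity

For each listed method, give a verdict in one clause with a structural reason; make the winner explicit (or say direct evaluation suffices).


Technique: integration by parts — a polynomial s - 3 against the kernel exp(2*s) is the signature bounded-ladder case for integration by parts.
- integration by parts: yes — fits the structure here.
- a trigonometric identity — with no trigonometric functions present, identity rewriting has no target.


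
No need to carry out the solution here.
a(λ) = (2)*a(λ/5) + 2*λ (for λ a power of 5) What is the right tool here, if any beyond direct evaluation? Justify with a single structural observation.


Best approach: the master substitution — recursion at λ/5 is multiplicative in the index; logarithmic reindexing via λ = 5^m linearizes it.


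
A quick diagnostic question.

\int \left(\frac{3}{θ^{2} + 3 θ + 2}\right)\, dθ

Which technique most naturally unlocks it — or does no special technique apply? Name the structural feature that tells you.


Diagnosis: partial fractions — each factor of θ^{2} + 3 θ + 2 owns one elementary piece of the integrand — separate them and integrate piecewise.


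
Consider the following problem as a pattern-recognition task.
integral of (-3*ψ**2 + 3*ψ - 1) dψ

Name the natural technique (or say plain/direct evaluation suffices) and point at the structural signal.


Best approach: no special technique — a term-by-term power-rule job in ψ; no substitution or rearrangement earns its keep here.


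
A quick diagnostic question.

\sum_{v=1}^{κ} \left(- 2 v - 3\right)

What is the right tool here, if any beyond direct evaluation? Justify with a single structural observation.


Method: no special technique — Faulhaber territory: sum each constant-multiple power of v with its closed-form formula, no trick required.


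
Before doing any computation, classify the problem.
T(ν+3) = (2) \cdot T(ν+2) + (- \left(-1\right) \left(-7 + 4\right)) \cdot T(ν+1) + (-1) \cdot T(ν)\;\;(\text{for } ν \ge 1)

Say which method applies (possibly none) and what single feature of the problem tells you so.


Technique: the characteristic-root method — this is the constant-coefficient homogeneous case — the whole solution in ν reduces to a polynomial's roots.


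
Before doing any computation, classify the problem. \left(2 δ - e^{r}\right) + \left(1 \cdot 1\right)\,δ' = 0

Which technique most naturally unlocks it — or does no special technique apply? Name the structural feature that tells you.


Technique: a linear integrating factor — linear in the unknown with genuine forcing: multiply through by the exponential of the integrated coefficient and the left side closes into one derivative.


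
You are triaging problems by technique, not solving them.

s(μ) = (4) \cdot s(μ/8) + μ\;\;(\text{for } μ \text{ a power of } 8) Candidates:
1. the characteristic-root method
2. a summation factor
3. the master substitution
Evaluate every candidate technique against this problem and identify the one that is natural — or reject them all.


Technique: the master substitution — the argument shrinks by the factor 8, so measure the index on a logarithmic scale and the recursion becomes a shift.
- the characteristic-root method: a divided-index call is not the fixed-shift linear shape that characteristic roots solve.
- a summation factor: a divided-index call is outside the fixed-shift first-order family a summation factor normalizes.
- the master substitution: applicable, and directly so.


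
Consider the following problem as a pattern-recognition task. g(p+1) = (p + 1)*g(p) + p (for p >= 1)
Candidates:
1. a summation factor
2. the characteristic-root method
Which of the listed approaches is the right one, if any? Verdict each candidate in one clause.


Method: a summation factor — first-order, linear, moving coefficient p + 1: the discrete analogue of an integrating factor handles it.
- a summation factor — applicable, and directly so.
- the characteristic-root method: an index-dependent weight blocks the pure exponential ansatz.


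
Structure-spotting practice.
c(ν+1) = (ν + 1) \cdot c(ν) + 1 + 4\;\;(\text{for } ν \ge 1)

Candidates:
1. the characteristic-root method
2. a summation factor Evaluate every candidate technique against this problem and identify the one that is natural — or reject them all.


Technique: a summation factor — one-term recursion with variable weight ν + 1 is solved by product normalization, not by root-finding.
- the characteristic-root method: the coefficients vary with the index, breaking the constant-coefficient structure the method needs.
- a summation factor — applicable, and directly so.


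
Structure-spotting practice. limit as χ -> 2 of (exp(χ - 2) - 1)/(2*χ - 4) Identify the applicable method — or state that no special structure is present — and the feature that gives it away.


Best approach: l'Hôpital's rule (0/0) — both numerator and denominator vanish at 2: the genuine 0/0 indeterminate that l'Hôpital exists for. Known elementary limits would finish this too — the rule just bypasses the case analysis.


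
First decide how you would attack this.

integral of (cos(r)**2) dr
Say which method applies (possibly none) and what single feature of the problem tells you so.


Best approach: a trigonometric identity — an even power like cos(r)**2 flattens under the half-angle identity into first-degree cosines you can integrate directly.


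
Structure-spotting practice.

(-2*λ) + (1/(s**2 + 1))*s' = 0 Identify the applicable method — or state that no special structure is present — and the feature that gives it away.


Technique: separation of variables — separating collects all s-dependence with the derivative and leaves all λ-dependence opposite: variables separate. The equation is exact as it stands too — a potential function exists — though separation reads the split structure directly.


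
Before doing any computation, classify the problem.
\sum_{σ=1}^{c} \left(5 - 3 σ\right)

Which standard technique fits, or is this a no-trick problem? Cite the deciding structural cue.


Diagnosis: no special technique — constant-multiple powers of σ with no cancellation partners and no common ratio — use the standard power-sum formulas.


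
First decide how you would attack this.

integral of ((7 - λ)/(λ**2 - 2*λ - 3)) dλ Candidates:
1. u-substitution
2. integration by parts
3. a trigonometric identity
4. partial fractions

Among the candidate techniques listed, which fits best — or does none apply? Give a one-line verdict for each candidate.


Technique: partial fractions — break λ**2 - 2*λ - 3 into its roots and the integral splits into logarithm-sized bites.
- u-substitution — no subexpression of the integrand pairs with its own derivative as a factor — individual terms may offer their own substitutions, but any change of variable covering the whole integral would have to be constructed from outside the expression.
- integration by parts: the nonconstant-polynomial-times-standard-kernel pattern (an exp, sine, cosine, or logarithm partner) is absent.
- a trigonometric identity: with no trigonometric functions present, identity rewriting has no target.
- partial fractions: applicable, and directly so.


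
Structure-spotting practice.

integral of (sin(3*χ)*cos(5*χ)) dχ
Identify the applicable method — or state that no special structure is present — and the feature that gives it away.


Verdict: a trigonometric identity — distinct frequencies under one product (sin(3*χ)*cos(5*χ)): the product-to-sum identity is the systematic route to an integrable form.


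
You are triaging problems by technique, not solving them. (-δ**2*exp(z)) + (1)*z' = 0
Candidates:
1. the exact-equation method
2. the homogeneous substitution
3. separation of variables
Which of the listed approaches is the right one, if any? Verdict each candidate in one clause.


Method: separation of variables — separating collects all z-dependence with the derivative and leaves all δ-dependence opposite: variables separate.
- the exact-equation method — no potential function has this form as its differential, as written.
- the homogeneous substitution: the slope is not a function of the ratio of the variables alone.
- separation of variables — yes — fits the structure here.


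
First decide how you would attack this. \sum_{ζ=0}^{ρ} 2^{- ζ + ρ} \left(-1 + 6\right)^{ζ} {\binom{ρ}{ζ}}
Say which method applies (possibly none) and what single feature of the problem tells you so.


Best approach: the binomial theorem — {\binom{ρ}{ζ}} weighting matched powers of (-1 + 6) and 2 is the expanded form of ((-1 + 6) + 2)^ρ — fold it back up.


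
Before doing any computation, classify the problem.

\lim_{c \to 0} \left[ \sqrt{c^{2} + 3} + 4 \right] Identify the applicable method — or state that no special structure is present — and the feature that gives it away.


Verdict: no special technique — nothing blocks direct substitution at 0: plug in and finish.


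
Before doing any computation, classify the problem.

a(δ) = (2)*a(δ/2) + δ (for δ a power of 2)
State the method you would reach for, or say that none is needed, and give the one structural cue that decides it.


Best approach: the master substitution — divide-the-index recursion (δ/2 inside the call) straightens out once the index is rewritten as 2^m.


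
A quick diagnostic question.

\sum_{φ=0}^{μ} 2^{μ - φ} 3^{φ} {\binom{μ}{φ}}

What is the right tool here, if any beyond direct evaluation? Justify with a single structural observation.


Diagnosis: the binomial theorem — terms weighting {\binom{μ}{φ}} against matched powers of 3 and 2 reassemble into (3 + 2)^μ by the binomial theorem.


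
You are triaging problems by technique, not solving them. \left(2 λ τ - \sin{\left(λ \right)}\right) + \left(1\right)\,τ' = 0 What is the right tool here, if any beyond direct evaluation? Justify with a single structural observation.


Technique: a linear integrating factor — τ enters only linearly with coefficient 2 λ; multiply by exp of the integral of 2 λ and the left side becomes one derivative.


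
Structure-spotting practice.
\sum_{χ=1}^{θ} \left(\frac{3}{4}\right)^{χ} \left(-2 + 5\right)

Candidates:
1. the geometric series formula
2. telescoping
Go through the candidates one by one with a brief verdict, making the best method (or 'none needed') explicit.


Method: the geometric series formula — check a ratio of consecutive terms: it is \frac{3}{4}, independent of the index, so the geometric formula closes the sum.
- the geometric series formula — yes, a natural case for it.
- telescoping: computed from the summand as displayed, the partial sums build up without the pairwise collapse telescoping exploits.


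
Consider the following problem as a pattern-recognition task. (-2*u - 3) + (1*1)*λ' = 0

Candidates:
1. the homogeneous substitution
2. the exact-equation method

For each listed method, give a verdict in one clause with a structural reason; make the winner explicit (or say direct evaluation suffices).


Diagnosis: no special technique — the slope is a function of u alone, so integrate both sides directly.
- the homogeneous substitution — rescaling both variables together changes the slope, so no ratio substitution collapses it.
- the exact-equation method: the unknown never enters the equation — exactness holds emptily, with nothing for the method to add.


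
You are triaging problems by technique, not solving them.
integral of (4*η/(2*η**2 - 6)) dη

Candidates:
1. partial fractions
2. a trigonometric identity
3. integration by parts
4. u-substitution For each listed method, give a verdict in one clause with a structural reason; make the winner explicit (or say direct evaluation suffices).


Best approach: u-substitution — the only nontrivial dependence routes through 2*η**2 - 6, whose derivative supplies the leftover factor up to a constant multiple — u = 2*η**2 - 6 flattens it.
- partial fractions: proper and rational, yes, but the denominator has no factorization over the rationals to exploit.
- a trigonometric identity — with no trigonometric functions present, identity rewriting has no target.
- integration by parts: the nonconstant-polynomial-times-standard-kernel pattern (an exp, sine, cosine, or logarithm partner) is absent.
- u-substitution: a fit — the right tool for this form.


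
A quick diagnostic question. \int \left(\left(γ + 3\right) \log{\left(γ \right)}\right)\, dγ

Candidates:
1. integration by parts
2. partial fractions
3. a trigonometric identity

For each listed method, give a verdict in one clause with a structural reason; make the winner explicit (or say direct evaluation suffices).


Method: integration by parts — the logarithm \log{\left(γ \right)} has no power-rule antiderivative to read off directly, but its derivative is algebraic — so differentiate \log{\left(γ \right)} and integrate the polynomial factor γ + 3.
- integration by parts: yes, a natural case for it.
- partial fractions — there is no rational-function structure to decompose.
- a trigonometric identity — no sine or cosine appears, so there is nothing for a trigonometric identity to act on.


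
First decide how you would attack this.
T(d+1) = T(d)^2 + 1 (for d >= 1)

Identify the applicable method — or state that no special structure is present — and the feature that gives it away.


Best approach: no special technique — the recurrence is nonlinear in the sequence values; study it directly, no linear machinery applies.


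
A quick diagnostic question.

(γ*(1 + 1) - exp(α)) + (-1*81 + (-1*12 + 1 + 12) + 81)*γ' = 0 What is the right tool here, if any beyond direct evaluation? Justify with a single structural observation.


Verdict: a linear integrating factor — the equation is linear in γ with coefficient (1 + 1); multiplying by the integrating factor exp(∫(1 + 1)) makes the left side a perfect derivative.


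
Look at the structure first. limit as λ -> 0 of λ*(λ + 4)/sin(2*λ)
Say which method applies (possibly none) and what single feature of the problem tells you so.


Technique: l'Hôpital's rule (0/0) — the 0/0 form at 0 is the signature situation for l'Hôpital's rule. The standard small-argument limits would also carry it; the rule is the systematic route.


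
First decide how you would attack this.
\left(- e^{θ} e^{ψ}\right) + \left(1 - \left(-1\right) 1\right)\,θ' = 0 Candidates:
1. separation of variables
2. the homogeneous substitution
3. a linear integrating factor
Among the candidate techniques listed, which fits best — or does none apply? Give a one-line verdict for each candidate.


Best approach: separation of variables — all dependence on the two variables factors apart, the defining separable shape.
- separation of variables — applicable, and directly so.
- the homogeneous substitution — the slope does not depend on the ratio of the variables alone.
- a linear integrating factor — the unknown enters nonlinearly (through a power, a denominator, or a transcendental function), which the linear integrating-factor recipe cannot absorb as-is — any repair would come from a preliminary substitution, not the factor.


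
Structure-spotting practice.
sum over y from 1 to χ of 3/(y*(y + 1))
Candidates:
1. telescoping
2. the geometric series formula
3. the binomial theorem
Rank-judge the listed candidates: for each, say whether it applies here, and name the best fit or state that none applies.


Best approach: telescoping — the summand 3/(y*(y + 1)) decomposes into fractions whose poles differ by an integer shift — the series collapses.
- telescoping: yes — fits the structure here.
- the geometric series formula: dividing successive terms gives an index-dependent quantity, not a constant.
- the binomial theorem: there is no sum-raised-to-a-power identity hiding in these terms.


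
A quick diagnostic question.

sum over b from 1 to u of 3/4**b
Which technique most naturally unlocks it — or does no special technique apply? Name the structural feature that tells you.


Diagnosis: the geometric series formula — consecutive terms stand in a fixed index-free ratio — the geometric sum formula closes it.


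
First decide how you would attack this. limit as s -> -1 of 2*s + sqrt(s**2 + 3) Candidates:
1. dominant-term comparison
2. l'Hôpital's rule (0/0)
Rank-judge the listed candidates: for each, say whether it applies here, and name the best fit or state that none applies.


Diagnosis: no special technique — nothing blocks direct substitution at -1: plug in and finish.
- dominant-term comparison — no ranking of term growth rates resolves the limit here.
- l'Hôpital's rule (0/0) — substituting the point produces a determinate value, not a 0 over 0 clash.


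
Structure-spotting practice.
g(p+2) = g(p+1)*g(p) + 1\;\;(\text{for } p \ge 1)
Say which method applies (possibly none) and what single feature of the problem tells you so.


Method: no special technique — this one you iterate or analyze qualitatively: the nonlinearity defeats linear solution methods.


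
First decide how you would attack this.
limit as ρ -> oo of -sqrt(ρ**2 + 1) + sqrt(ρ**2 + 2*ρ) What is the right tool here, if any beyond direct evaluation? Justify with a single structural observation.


Best approach: conjugate multiplication — an infinity-minus-infinity difference with a surviving radical — multiply by the conjugate to cancel the divergence.


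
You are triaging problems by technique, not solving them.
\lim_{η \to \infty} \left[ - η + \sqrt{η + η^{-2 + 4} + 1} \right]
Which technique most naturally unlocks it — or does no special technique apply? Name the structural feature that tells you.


Best approach: conjugate multiplication — both pieces blow up but their difference is finite; the conjugate trick rationalizes \sqrt{η + η^{-2 + 4} + 1} - η.


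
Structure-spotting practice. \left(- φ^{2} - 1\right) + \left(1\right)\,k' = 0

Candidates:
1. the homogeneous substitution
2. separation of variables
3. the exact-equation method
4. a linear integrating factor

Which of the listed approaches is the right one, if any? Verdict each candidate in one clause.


Method: no special technique — solved for the derivative, no k appears — this is antidifferentiation in φ wearing ODE clothing.
- the homogeneous substitution — solved for the derivative, the right side changes under joint scaling of the two variables.
- separation of variables: with no unknown in the slope, separating variables is a formality — the equation integrates directly.
- the exact-equation method: with the unknown absent from both coefficients, the cross-partial test holds emptily — nothing for the exact method to work on.
- a linear integrating factor: the linear template holds only trivially here (the unknown is absent, so the coefficient is zero) — the method is not the natural label.


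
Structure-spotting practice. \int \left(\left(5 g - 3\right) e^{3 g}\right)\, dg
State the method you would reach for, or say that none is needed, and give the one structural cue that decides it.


Diagnosis: integration by parts — the integrand splits as 5 g - 3 times e^{3 g} — repeatedly differentiating the polynomial part kills it, which is the parts ladder.


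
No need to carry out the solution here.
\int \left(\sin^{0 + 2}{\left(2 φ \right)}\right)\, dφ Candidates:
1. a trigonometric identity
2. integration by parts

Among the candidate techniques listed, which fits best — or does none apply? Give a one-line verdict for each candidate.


Verdict: a trigonometric identity — the even exponent on \sin^{0 + 2}{\left(2 φ \right)} signals one move: rewrite via cos of the doubled angle.
- a trigonometric identity — yes — fits the structure here.
- integration by parts: not the fit here: there is no polynomial factor to ladder down — parts can still close the trigonometric product by recursion, though the identity rewrite is the direct route.


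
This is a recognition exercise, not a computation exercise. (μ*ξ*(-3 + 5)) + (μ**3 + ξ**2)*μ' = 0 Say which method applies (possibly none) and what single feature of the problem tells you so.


Verdict: the exact-equation method — because the two cross partials coincide, the form is conservative as written — recover its potential in (ξ, μ).


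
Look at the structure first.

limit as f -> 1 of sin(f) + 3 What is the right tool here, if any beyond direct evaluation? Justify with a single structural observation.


Best approach: no special technique — no vanishing denominator and no indeterminate clash at the point — evaluation is immediate.


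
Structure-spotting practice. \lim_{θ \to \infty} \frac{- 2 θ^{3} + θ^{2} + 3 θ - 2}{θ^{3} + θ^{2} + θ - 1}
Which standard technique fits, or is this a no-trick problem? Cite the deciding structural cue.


Diagnosis: dominant-term comparison — divide by the highest power of θ present: lower-order terms vanish and the dominant ratio remains. As a single quotient, the ∞/∞ shape would yield to repeated differentiation as well — the growth comparison gets there in one look.


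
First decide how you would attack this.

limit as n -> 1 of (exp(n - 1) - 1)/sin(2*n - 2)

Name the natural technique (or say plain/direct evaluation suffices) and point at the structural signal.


Verdict: l'Hôpital's rule (0/0) — substituting 1 gives 0 over 0; differentiate top and bottom once and re-evaluate. One could equally expand both pieces locally and compare leading terms; the rule does that in one stroke.


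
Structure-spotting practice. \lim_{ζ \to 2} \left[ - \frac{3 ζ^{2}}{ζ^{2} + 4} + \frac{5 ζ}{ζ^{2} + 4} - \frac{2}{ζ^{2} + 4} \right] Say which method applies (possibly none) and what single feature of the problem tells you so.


Verdict: no special technique — the expression is continuous at 2 — substitute and evaluate; no indeterminate form appears.


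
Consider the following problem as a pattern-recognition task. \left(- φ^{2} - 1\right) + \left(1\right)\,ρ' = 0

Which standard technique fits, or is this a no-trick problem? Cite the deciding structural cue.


Verdict: no special technique — with ρ absent the equation is not coupled at all: direct integration in φ.


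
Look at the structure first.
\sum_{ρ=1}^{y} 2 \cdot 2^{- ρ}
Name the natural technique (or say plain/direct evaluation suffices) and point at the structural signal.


Verdict: the geometric series formula — consecutive terms stand in a fixed index-free ratio — the geometric sum formula closes it.


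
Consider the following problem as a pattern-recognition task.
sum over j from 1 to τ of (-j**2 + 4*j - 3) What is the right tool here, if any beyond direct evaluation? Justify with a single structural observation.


Method: no special technique — every summand is a constant multiple of a power of j — apply the standard power-sum identities one degree at a time.


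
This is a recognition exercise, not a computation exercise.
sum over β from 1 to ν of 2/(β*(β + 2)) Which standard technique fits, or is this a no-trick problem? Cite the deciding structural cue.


Diagnosis: telescoping — the summand 2/(β*(β + 2)) decomposes into fractions whose poles differ by an integer shift — the series collapses.


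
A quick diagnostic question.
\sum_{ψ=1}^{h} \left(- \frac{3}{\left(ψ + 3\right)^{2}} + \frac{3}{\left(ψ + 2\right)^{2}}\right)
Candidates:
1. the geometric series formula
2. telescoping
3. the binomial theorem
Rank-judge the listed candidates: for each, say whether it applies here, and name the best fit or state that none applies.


Diagnosis: telescoping — the piece each term subtracts is \frac{3}{\left(ψ + 2\right)^{2}} advanced by one index, and it reappears with a plus sign leading the following term — the sum collapses to its boundary terms.
- the geometric series formula — there is no constant term-to-term ratio.
- telescoping — a fit — the right tool for this form.
- the binomial theorem — the terms lack the binomial-coefficient-weighted complementary-power pattern of an expansion.


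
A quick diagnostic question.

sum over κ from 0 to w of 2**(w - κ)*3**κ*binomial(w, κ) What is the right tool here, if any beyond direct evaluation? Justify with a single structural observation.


Technique: the binomial theorem — the summand is term κ of a binomial expansion in 3 and 2; the whole sum is a single power.


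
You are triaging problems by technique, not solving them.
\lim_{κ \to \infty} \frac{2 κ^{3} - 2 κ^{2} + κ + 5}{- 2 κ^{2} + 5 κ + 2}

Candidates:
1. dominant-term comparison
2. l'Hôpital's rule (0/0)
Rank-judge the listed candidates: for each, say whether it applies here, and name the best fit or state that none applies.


Method: dominant-term comparison — as κ grows, only the highest-degree terms matter — compare leading terms and read the limit off.
- dominant-term comparison: yes — fits the structure here.
- l'Hôpital's rule (0/0): as a single quotient the expression runs to ∞/∞ at the limit point — an at-infinity form of the rule would apply, though the leading-growth comparison is the direct reading.


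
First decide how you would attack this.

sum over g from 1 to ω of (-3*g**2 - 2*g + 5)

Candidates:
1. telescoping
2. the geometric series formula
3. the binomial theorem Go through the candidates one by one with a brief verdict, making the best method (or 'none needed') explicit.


Best approach: no special technique — nothing telescopes and nothing is geometric; polynomial terms in g sum term by term.
- telescoping: computed from the summand as displayed, the partial sums build up without the pairwise collapse telescoping exploits.
- the geometric series formula: the ratio of consecutive terms depends on the index.
- the binomial theorem: the terms lack the binomial-coefficient-weighted complementary-power pattern of an expansion.


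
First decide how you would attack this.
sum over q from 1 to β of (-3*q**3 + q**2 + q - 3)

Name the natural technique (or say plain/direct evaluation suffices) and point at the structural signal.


Diagnosis: no special technique — Faulhaber territory: sum each constant-multiple power of q with its closed-form formula, no trick required.
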